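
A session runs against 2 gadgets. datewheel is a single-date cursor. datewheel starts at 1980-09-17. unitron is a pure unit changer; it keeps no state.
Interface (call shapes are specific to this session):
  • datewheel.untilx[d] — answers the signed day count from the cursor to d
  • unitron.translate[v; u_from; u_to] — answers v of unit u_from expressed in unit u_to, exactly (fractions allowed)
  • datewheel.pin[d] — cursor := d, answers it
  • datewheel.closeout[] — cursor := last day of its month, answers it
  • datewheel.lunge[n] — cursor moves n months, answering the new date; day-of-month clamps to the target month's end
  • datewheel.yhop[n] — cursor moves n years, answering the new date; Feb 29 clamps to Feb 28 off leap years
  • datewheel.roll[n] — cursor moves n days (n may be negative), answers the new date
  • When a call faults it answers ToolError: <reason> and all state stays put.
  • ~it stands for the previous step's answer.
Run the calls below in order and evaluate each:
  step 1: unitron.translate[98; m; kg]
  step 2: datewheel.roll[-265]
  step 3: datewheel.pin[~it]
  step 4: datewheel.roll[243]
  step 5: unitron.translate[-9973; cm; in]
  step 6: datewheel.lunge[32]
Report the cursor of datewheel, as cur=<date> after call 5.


~$ translate v→98 u_from→m u_to→kg
:: ToolError: incompatible units
~$ roll n→-265
:: 1979-12-27
~$ pin d→~it
:: 1979-12-27
~$ roll n→243
:: 1980-08-26
~$ translate v→-9973 u_from→cm u_to→in
:: -498650/127
~$ lunge n→32
:: 1983-04-26

Answer: cur=1980-08-26


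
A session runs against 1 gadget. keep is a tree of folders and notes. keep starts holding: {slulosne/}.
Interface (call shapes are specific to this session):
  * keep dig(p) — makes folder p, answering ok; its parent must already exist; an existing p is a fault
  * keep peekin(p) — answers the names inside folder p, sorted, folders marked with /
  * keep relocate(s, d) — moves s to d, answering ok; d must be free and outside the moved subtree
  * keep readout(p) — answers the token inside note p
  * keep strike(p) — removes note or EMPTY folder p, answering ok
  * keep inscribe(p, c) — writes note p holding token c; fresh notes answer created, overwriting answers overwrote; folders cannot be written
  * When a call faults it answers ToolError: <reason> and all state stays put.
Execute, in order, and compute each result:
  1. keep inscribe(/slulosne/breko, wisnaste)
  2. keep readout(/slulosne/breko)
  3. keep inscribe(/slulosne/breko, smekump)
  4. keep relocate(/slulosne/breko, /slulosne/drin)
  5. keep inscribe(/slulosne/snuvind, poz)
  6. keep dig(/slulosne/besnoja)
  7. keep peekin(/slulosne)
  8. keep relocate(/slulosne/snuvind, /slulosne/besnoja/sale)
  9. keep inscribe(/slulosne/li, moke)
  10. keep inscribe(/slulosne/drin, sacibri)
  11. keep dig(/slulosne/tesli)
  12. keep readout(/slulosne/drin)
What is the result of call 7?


Next I call keep inscribe using p='/slulosne/breko', c='wisnaste', giving created.
Using keep readout using p='/slulosne/breko', → wisnaste.
Invoking keep inscribe using p='/slulosne/breko', c='smekump', — result: overwrote.
I use keep relocate using s='/slulosne/breko', d='/slulosne/drin', yielding ok.
I call keep inscribe using p='/slulosne/snuvind', c='poz', — result: created.
I try keep dig using p='/slulosne/besnoja', and get ok.
I use keep peekin using p='/slulosne', and observe [besnoja/, drin, snuvind].
Invoking keep relocate using s='/slulosne/snuvind', d='/slulosne/besnoja/sale', → ok.
Invoking keep inscribe using p='/slulosne/li', c='moke': created.
Invoking keep inscribe using p='/slulosne/drin', c='sacibri', which returns overwrote.
Calling keep dig using p='/slulosne/tesli', and get ok.
I use keep readout using p='/slulosne/drin', yielding sacibri.

Answer: [besnoja/, drin, snuvind]


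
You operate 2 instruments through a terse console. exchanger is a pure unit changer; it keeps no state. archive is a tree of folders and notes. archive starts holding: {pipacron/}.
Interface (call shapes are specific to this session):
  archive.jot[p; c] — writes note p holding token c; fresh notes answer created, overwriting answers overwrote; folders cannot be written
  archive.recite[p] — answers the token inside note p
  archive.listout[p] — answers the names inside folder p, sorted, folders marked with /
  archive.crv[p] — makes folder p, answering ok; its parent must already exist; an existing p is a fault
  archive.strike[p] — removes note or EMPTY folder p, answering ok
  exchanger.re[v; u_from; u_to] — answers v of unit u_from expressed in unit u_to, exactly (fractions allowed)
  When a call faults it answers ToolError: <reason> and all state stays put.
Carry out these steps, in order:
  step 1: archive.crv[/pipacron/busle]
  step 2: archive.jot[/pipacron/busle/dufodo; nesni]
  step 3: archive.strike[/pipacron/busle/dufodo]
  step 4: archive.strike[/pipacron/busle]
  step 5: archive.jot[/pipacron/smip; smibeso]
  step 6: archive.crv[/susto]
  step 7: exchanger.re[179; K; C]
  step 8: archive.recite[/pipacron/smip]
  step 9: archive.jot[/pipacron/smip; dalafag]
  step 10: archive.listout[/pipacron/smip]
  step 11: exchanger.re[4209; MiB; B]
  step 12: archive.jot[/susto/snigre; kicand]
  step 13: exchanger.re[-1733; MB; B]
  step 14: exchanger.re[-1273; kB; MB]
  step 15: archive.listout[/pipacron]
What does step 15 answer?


Answer: [smip]

Derivation:
Now I run archive.crv using p=/pipacron/busle, → ok.
I invoke archive.jot using p=/pipacron/busle/dufodo, c=nesni, and get created.
Invoking archive.strike using p=/pipacron/busle/dufodo, and see ok.
Using archive.strike using p=/pipacron/busle, which returns ok.
I use archive.jot using p=/pipacron/smip, c=smibeso, which returns created.
Next I call archive.crv using p=/susto, and observe ok.
Now I run exchanger.re using v=179, u_from=K, u_to=C, yielding -1883/20.
Next I call archive.recite using p=/pipacron/smip, and see smibeso.
Invoking archive.jot using p=/pipacron/smip, c=dalafag, giving overwrote.
Next I call archive.listout using p=/pipacron/smip, which returns ToolError: not a directory.
I invoke exchanger.re using v=4209, u_from=MiB, u_to=B, which returns 4413456384.
Invoking archive.jot using p=/susto/snigre, c=kicand, which returns created.
I try exchanger.re using v=-1733, u_from=MB, u_to=B: -1733000000.
I call exchanger.re using v=-1273, u_from=kB, u_to=MB: -1273/1000.
I run archive.listout using p=/pipacron, and get [smip].


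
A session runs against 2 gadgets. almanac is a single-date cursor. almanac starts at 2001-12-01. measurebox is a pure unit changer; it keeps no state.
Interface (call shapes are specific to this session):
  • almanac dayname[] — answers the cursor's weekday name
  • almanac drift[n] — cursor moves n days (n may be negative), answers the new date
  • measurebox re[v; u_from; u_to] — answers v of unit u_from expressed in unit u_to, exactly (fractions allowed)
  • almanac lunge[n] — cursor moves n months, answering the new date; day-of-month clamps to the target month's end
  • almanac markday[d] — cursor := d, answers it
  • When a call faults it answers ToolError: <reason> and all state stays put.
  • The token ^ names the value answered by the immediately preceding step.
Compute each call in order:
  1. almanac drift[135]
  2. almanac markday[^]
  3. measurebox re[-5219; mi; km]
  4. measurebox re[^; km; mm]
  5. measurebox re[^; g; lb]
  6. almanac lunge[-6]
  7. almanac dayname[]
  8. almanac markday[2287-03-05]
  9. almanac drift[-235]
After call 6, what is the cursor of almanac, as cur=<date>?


Answer: cur=2001-10-15

Derivation:
> almanac drift n: 135
:: 2002-04-15
> almanac markday d: ^
:: 2002-04-15
> measurebox re v: -5219 u_from: mi u_to: km
:: -131236974/15625
> measurebox re v: ^ u_from: km u_to: mm
:: -8399166336
> measurebox re v: ^ u_from: g u_to: lb
:: -76356057600000/4123567
> almanac lunge n: -6
:: 2001-10-15
> almanac dayname
:: Monday
> almanac markday d: 2287-03-05
:: 2287-03-05
> almanac drift n: -235
:: 2286-07-13


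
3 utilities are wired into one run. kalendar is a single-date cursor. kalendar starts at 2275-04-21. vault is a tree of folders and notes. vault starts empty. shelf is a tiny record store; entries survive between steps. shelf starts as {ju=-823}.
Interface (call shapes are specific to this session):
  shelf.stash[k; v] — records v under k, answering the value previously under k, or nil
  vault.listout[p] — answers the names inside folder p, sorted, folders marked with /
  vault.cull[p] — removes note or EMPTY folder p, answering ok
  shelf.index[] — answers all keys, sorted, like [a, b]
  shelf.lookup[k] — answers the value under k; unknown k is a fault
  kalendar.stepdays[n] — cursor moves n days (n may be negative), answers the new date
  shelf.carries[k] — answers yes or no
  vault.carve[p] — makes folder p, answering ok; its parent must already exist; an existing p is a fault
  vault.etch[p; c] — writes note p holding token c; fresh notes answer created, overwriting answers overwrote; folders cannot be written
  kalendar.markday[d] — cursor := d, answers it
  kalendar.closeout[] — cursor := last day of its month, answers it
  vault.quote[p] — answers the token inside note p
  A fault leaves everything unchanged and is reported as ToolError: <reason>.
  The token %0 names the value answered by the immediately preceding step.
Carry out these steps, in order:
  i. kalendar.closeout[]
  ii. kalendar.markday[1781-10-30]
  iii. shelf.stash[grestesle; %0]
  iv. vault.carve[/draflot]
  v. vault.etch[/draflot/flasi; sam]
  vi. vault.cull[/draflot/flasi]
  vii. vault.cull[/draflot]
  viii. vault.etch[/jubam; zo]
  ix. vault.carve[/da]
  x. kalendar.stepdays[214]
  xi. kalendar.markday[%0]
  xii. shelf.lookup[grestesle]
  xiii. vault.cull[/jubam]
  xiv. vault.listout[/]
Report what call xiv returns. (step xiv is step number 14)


Answer: [da/]

Derivation:
~$ kalendar.closeout
:: 2275-04-30
~$ kalendar.markday d=1781-10-30
:: 1781-10-30
~$ shelf.stash k=grestesle v=%0
:: nil
~$ vault.carve p=/draflot
:: ok
~$ vault.etch p=/draflot/flasi c=sam
:: created
~$ vault.cull p=/draflot/flasi
:: ok
~$ vault.cull p=/draflot
:: ok
~$ vault.etch p=/jubam c=zo
:: created
~$ vault.carve p=/da
:: ok
~$ kalendar.stepdays n=214
:: 1782-06-01
~$ kalendar.markday d=%0
:: 1782-06-01
~$ shelf.lookup k=grestesle
:: 1781-10-30
~$ vault.cull p=/jubam
:: ok
~$ vault.listout p=/
:: [da/]


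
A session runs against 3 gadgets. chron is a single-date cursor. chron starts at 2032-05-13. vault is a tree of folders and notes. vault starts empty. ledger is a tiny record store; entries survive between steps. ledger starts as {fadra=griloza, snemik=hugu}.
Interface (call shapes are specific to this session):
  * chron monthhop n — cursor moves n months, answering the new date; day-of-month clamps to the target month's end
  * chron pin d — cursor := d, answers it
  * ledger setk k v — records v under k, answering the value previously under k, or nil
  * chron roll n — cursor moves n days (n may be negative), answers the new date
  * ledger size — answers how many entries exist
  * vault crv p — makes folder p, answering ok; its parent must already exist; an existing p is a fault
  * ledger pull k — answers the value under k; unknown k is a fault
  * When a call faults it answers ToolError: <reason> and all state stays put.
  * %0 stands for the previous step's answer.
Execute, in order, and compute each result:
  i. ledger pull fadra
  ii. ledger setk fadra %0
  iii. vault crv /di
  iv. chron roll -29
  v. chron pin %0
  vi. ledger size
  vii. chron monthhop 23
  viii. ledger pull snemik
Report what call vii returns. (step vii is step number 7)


Answer: 2034-03-14

Derivation:
Act: ledger pull[k: fadra]
Obs: griloza
Act: ledger setk[k: fadra; v: %0]
Obs: griloza
Act: vault crv[p: /di]
Obs: ok
Act: chron roll[n: -29]
Obs: 2032-04-14
Act: chron pin[d: %0]
Obs: 2032-04-14
Act: ledger size[]
Obs: 2
Act: chron monthhop[n: 23]
Obs: 2034-03-14
Act: ledger pull[k: snemik]
Obs: hugu


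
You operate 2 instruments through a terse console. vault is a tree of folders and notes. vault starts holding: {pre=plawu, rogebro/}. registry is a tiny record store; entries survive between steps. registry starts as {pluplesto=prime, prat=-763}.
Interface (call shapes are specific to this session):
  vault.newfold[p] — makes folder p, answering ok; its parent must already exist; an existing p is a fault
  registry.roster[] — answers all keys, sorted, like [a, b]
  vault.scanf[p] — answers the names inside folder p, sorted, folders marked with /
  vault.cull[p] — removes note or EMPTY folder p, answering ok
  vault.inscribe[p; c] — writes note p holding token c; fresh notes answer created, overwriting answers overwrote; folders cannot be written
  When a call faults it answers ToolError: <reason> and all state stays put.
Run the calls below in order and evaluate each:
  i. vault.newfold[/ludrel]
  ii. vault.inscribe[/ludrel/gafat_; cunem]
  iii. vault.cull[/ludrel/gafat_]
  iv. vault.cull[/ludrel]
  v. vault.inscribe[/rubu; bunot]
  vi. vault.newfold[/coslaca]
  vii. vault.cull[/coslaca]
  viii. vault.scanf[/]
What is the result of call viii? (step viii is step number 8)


> vault.newfold /ludrel
  ok
> vault.inscribe /ludrel/gafat_ cunem
  created
> vault.cull /ludrel/gafat_
  ok
> vault.cull /ludrel
  ok
> vault.inscribe /rubu bunot
  created
> vault.newfold /coslaca
  ok
> vault.cull /coslaca
  ok
> vault.scanf /
  [pre, rogebro/, rubu]

Answer: [pre, rogebro/, rubu]


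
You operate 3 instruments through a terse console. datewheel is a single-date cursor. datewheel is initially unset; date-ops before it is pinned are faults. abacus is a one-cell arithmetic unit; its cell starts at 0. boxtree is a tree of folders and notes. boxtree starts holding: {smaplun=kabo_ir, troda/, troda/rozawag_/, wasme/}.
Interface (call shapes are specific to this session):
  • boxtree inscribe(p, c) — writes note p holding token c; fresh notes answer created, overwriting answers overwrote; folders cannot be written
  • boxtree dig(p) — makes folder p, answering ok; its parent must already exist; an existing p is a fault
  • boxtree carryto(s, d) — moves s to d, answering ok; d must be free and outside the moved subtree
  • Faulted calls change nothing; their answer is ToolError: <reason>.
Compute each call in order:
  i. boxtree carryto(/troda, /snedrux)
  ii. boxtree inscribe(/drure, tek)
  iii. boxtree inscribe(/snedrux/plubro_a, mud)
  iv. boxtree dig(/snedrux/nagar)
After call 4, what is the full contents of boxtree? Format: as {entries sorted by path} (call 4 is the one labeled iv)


> boxtree carryto s→/troda d→/snedrux
= ok
> boxtree inscribe p→/drure c→tek
= created
> boxtree inscribe p→/snedrux/plubro_a c→mud
= created
> boxtree dig p→/snedrux/nagar
= ok

Answer: {drure=tek, smaplun=kabo_ir, snedrux/, snedrux/nagar/, snedrux/plubro_a=mud, snedrux/rozawag_/, wasme/}


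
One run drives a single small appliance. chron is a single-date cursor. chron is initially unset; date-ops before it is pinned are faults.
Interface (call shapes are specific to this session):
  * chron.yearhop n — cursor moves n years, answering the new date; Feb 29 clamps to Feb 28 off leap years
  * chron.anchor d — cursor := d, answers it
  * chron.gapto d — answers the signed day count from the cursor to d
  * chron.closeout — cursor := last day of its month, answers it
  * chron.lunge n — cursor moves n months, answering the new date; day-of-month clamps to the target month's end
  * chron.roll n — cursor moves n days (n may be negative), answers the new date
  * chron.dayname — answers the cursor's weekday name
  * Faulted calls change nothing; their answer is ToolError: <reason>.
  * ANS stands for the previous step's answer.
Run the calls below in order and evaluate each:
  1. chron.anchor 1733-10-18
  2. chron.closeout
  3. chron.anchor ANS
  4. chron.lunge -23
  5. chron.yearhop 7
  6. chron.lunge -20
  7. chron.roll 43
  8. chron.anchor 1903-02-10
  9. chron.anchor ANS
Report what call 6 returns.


>>> chron.anchor d: 1733-10-18
  1733-10-18
>>> chron.closeout
  1733-10-31
>>> chron.anchor d: ANS
  1733-10-31
>>> chron.lunge n: -23
  1731-11-30
>>> chron.yearhop n: 7
  1738-11-30
>>> chron.lunge n: -20
  1737-03-30
>>> chron.roll n: 43
  1737-05-12
>>> chron.anchor d: 1903-02-10
  1903-02-10
>>> chron.anchor d: ANS
  1903-02-10

Answer: 1737-03-30


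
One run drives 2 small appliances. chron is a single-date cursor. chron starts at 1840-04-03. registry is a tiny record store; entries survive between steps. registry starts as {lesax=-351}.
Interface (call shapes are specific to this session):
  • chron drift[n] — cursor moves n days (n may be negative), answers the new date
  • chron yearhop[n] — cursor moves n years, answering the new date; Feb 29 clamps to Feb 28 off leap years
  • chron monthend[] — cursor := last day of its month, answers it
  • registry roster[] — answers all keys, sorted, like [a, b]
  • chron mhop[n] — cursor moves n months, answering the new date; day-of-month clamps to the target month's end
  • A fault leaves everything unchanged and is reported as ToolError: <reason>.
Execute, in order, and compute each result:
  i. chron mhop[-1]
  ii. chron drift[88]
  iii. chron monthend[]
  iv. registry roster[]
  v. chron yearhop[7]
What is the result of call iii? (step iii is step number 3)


Answer: 1840-05-31

Derivation:
[in] chron mhop n='-1'
= 1840-03-03
[in] chron drift n='88'
= 1840-05-30
[in] chron monthend
= 1840-05-31
[in] registry roster
= [lesax]
[in] chron yearhop n='7'
= 1847-05-31


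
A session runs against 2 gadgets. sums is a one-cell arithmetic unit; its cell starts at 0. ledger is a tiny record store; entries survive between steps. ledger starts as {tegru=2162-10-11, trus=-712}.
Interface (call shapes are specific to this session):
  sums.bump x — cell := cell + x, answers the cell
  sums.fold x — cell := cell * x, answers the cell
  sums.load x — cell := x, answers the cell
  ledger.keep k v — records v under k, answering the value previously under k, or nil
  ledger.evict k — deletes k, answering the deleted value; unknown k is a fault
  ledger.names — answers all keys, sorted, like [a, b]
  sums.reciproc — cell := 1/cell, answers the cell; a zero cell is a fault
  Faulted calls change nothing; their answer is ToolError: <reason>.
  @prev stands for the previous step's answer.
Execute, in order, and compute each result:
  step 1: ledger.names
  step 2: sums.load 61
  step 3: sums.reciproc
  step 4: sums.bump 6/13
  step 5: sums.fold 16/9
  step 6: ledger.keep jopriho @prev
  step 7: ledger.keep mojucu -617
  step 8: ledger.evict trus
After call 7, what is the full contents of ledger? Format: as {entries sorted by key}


Answer: {jopriho=6064/7137, mojucu=-617, tegru=2162-10-11, trus=-712}

Derivation:
Then names(), yielding [tegru, trus].
I try load on x: 61, which returns 61.
Next I call reciproc, and observe 1/61.
I invoke bump on x: 6/13, → 379/793.
I call fold on x: 16/9, which returns 6064/7137.
I use keep on k: jopriho, v: @prev, and see nil.
I try keep on k: mojucu, v: -617, giving nil.
Now I run evict on k: trus, and get -712.


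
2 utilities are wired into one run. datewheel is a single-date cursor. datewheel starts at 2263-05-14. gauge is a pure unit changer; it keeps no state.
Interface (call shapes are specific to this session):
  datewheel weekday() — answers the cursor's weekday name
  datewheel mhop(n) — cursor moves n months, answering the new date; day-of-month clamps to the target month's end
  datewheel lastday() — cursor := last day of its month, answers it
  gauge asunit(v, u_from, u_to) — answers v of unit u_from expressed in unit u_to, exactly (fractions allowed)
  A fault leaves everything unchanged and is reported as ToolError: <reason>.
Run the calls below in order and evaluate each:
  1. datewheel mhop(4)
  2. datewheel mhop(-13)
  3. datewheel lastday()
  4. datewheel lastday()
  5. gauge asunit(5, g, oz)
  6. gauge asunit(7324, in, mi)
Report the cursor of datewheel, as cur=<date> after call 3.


Step: datewheel mhop[4]
Result: 2263-09-14
Step: datewheel mhop[-13]
Result: 2262-08-14
Step: datewheel lastday[]
Result: 2262-08-31
Step: datewheel lastday[]
Result: 2262-08-31
Step: gauge asunit[5; g; oz]
Result: 8000000/45359237
Step: gauge asunit[7324; in; mi]
Result: 1831/15840

Answer: cur=2262-08-31


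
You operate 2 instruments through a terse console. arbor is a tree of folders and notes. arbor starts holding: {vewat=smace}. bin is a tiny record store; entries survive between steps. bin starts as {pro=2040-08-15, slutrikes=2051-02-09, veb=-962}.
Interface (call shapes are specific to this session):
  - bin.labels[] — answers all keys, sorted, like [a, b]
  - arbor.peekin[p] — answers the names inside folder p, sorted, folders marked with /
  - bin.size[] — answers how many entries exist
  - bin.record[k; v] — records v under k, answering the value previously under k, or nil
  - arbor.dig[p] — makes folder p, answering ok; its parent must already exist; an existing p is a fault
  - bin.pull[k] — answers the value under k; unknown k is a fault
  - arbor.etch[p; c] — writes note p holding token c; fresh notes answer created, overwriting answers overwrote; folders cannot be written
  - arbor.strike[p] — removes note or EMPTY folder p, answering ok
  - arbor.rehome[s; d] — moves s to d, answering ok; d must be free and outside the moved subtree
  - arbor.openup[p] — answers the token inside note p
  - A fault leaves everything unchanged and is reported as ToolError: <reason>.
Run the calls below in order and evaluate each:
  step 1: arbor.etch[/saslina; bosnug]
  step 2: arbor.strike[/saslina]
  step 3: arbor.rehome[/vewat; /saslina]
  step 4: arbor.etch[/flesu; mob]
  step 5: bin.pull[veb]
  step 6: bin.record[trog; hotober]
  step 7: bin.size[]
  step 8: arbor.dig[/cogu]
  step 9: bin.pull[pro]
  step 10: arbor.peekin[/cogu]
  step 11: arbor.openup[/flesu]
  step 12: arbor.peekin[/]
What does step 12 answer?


==> etch(p=/saslina, c=bosnug)
<== created
==> strike(p=/saslina)
<== ok
==> rehome(s=/vewat, d=/saslina)
<== ok
==> etch(p=/flesu, c=mob)
<== created
==> pull(k=veb)
<== -962
==> record(k=trog, v=hotober)
<== nil
==> size()
<== 4
==> dig(p=/cogu)
<== ok
==> pull(k=pro)
<== 2040-08-15
==> peekin(p=/cogu)
<== []
==> openup(p=/flesu)
<== mob
==> peekin(p=/)
<== [cogu/, flesu, saslina]

Answer: [cogu/, flesu, saslina]


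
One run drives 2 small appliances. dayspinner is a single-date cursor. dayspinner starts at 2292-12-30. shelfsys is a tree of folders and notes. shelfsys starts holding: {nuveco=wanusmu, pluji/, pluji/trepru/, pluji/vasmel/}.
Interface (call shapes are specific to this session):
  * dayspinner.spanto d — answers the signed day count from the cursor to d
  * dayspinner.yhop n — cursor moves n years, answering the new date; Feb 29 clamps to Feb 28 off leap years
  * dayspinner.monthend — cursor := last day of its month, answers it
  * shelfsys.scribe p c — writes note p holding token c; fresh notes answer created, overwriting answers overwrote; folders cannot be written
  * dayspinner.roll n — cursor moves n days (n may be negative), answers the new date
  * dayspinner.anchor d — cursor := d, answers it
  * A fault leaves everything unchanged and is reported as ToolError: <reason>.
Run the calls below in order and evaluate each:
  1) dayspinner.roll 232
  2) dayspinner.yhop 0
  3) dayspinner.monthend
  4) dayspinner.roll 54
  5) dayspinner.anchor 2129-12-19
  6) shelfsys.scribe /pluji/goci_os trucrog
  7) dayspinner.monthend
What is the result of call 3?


I run dayspinner.roll(232), — result: 2293-08-19.
I try dayspinner.yhop(0): 2293-08-19.
I call dayspinner.monthend(), yielding 2293-08-31.
I call dayspinner.roll(54), and get 2293-10-24.
I call dayspinner.anchor(2129-12-19), and see 2129-12-19.
I try shelfsys.scribe(/pluji/goci_os, trucrog): created.
Calling dayspinner.monthend, which returns 2129-12-31.

Answer: 2293-08-31


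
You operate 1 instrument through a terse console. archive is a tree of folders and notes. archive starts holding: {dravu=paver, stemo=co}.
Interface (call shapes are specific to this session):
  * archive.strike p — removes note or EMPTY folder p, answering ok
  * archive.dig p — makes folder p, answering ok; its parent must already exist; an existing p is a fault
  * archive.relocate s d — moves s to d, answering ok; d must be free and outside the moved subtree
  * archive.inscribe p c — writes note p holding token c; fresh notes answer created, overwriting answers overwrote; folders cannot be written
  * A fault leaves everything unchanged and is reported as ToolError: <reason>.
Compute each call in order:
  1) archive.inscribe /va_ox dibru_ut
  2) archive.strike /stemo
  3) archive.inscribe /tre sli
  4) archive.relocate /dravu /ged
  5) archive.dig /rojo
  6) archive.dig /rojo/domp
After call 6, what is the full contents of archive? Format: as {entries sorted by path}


> inscribe p='/va_ox' c='dibru_ut'
  created
> strike p='/stemo'
  ok
> inscribe p='/tre' c='sli'
  created
> relocate s='/dravu' d='/ged'
  ok
> dig p='/rojo'
  ok
> dig p='/rojo/domp'
  ok

Answer: {ged=paver, rojo/, rojo/domp/, tre=sli, va_ox=dibru_ut}


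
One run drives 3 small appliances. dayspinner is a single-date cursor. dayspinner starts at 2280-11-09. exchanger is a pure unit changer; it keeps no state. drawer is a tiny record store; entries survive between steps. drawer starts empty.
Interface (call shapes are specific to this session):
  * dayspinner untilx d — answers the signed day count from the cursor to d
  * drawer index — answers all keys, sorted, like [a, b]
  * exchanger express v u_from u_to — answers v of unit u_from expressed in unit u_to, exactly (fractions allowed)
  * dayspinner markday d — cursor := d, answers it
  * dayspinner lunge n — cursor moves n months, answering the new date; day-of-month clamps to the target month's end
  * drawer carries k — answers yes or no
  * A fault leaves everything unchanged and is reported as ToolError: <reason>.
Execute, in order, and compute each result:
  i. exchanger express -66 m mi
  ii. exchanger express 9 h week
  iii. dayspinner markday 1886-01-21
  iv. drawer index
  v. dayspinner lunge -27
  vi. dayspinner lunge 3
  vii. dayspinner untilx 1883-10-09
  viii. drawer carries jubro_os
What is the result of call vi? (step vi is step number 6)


Act: exchanger express[v: -66; u_from: m; u_to: mi]
Obs: -125/3048
Act: exchanger express[v: 9; u_from: h; u_to: week]
Obs: 3/56
Act: dayspinner markday[d: 1886-01-21]
Obs: 1886-01-21
Act: drawer index[]
Obs: []
Act: dayspinner lunge[n: -27]
Obs: 1883-10-21
Act: dayspinner lunge[n: 3]
Obs: 1884-01-21
Act: dayspinner untilx[d: 1883-10-09]
Obs: -104
Act: drawer carries[k: jubro_os]
Obs: no

Answer: 1884-01-21


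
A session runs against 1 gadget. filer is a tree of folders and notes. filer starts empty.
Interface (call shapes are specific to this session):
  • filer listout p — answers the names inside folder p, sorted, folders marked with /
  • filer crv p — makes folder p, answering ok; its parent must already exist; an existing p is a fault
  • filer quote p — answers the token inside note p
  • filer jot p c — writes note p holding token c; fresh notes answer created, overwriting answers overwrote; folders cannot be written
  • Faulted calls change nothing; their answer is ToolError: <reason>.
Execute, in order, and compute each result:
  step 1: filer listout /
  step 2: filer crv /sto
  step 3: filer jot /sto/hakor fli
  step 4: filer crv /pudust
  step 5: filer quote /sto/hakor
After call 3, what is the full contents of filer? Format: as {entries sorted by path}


Answer: {sto/, sto/hakor=fli}

Derivation:
>>> filer listout p='/'
[out] []
>>> filer crv p='/sto'
[out] ok
>>> filer jot p='/sto/hakor' c='fli'
[out] created
>>> filer crv p='/pudust'
[out] ok
>>> filer quote p='/sto/hakor'
[out] fli


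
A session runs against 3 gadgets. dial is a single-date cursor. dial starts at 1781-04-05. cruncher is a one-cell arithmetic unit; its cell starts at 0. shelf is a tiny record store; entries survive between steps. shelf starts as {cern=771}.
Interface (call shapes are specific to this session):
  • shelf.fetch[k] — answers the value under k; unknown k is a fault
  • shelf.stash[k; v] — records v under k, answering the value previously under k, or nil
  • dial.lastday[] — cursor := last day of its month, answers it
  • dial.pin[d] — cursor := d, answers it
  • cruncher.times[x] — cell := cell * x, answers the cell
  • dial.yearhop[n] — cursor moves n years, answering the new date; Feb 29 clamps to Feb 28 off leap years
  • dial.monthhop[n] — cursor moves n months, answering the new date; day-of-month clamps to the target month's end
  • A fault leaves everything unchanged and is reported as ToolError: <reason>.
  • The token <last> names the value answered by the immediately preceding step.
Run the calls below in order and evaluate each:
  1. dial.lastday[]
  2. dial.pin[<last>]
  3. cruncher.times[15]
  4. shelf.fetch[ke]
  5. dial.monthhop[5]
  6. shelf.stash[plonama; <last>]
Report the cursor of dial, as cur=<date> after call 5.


>> dial.lastday()
<< 1781-04-30
>> dial.pin(d→<last>)
<< 1781-04-30
>> cruncher.times(x→15)
<< 0
>> shelf.fetch(k→ke)
<< ToolError: no such key ke
>> dial.monthhop(n→5)
<< 1781-09-30
>> shelf.stash(k→plonama, v→<last>)
<< nil

Answer: cur=1781-09-30


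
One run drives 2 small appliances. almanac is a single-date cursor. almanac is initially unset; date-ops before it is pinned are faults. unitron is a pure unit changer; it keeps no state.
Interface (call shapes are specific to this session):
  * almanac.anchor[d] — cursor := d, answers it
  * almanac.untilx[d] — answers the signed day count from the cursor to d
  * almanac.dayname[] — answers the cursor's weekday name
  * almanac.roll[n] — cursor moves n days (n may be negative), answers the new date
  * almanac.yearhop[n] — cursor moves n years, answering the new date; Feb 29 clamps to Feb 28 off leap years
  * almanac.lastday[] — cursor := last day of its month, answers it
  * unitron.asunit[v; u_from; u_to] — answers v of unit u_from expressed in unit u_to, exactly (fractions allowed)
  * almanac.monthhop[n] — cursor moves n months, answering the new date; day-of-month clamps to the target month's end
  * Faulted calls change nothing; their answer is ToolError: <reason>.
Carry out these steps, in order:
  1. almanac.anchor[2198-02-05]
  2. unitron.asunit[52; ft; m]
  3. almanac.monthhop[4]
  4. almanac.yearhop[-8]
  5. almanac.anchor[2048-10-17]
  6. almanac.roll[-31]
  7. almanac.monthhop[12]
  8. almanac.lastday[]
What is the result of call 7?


I use almanac.anchor using d=2198-02-05, and observe 2198-02-05.
Calling unitron.asunit using v=52, u_from=ft, u_to=m, — result: 9906/625.
I run almanac.monthhop using n=4, giving 2198-06-05.
I try almanac.yearhop using n=-8, and get 2190-06-05.
I try almanac.anchor using d=2048-10-17, which returns 2048-10-17.
Invoking almanac.roll using n=-31, giving 2048-09-16.
I use almanac.monthhop using n=12, and observe 2049-09-16.
I run almanac.lastday(), which returns 2049-09-30.

Answer: 2049-09-16


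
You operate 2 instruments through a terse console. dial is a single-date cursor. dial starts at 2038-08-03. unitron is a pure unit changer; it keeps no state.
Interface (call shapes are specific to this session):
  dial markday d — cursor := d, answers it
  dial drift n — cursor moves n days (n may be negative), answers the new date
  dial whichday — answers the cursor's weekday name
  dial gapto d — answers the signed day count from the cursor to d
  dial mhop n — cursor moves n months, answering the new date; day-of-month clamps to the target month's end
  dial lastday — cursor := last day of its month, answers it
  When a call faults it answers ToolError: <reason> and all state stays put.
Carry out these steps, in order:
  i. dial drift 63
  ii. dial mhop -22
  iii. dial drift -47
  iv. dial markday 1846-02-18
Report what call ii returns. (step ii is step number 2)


==> dial drift(63)
<== 2038-10-05
==> dial mhop(-22)
<== 2036-12-05
==> dial drift(-47)
<== 2036-10-19
==> dial markday(1846-02-18)
<== 1846-02-18

Answer: 2036-12-05


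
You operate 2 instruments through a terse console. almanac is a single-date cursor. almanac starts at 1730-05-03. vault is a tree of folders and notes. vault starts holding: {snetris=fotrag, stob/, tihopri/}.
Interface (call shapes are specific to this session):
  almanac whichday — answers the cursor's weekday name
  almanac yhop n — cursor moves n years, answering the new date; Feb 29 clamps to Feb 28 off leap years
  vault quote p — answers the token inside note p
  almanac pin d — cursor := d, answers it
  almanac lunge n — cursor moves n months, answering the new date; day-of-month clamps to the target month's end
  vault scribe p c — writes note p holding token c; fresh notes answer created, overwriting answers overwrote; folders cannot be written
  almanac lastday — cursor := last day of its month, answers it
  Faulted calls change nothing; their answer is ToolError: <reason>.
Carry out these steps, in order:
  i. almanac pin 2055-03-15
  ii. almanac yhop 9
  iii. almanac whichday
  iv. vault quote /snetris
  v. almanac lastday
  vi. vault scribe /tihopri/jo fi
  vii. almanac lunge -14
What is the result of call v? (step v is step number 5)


-> almanac pin(d: 2055-03-15)
<- 2055-03-15
-> almanac yhop(n: 9)
<- 2064-03-15
-> almanac whichday()
<- Saturday
-> vault quote(p: /snetris)
<- fotrag
-> almanac lastday()
<- 2064-03-31
-> vault scribe(p: /tihopri/jo, c: fi)
<- created
-> almanac lunge(n: -14)
<- 2063-01-31

Answer: 2064-03-31


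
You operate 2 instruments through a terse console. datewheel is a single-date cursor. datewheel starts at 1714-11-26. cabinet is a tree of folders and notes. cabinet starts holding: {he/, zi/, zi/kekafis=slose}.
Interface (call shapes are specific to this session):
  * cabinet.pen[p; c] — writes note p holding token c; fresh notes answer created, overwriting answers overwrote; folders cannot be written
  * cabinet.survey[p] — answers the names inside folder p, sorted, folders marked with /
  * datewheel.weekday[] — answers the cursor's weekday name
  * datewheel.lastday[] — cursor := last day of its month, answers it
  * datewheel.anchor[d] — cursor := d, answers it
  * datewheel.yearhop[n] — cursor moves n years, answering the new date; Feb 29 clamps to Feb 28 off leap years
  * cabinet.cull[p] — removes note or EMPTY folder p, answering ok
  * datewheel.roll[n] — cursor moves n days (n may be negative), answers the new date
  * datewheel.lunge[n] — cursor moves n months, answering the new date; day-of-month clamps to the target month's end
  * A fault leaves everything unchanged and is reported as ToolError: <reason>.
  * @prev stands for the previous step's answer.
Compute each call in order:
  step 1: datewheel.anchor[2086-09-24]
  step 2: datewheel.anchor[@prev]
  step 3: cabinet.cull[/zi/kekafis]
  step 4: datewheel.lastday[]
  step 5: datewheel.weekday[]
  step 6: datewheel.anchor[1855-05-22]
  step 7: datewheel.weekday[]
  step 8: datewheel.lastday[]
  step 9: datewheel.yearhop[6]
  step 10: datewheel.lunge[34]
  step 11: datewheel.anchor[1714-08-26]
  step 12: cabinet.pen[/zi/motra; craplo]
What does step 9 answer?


CALL anchor[d: 2086-09-24]
RET  2086-09-24
CALL anchor[d: @prev]
RET  2086-09-24
CALL cull[p: /zi/kekafis]
RET  ok
CALL lastday[]
RET  2086-09-30
CALL weekday[]
RET  Monday
CALL anchor[d: 1855-05-22]
RET  1855-05-22
CALL weekday[]
RET  Tuesday
CALL lastday[]
RET  1855-05-31
CALL yearhop[n: 6]
RET  1861-05-31
CALL lunge[n: 34]
RET  1864-03-31
CALL anchor[d: 1714-08-26]
RET  1714-08-26
CALL pen[p: /zi/motra; c: craplo]
RET  created

Answer: 1861-05-31


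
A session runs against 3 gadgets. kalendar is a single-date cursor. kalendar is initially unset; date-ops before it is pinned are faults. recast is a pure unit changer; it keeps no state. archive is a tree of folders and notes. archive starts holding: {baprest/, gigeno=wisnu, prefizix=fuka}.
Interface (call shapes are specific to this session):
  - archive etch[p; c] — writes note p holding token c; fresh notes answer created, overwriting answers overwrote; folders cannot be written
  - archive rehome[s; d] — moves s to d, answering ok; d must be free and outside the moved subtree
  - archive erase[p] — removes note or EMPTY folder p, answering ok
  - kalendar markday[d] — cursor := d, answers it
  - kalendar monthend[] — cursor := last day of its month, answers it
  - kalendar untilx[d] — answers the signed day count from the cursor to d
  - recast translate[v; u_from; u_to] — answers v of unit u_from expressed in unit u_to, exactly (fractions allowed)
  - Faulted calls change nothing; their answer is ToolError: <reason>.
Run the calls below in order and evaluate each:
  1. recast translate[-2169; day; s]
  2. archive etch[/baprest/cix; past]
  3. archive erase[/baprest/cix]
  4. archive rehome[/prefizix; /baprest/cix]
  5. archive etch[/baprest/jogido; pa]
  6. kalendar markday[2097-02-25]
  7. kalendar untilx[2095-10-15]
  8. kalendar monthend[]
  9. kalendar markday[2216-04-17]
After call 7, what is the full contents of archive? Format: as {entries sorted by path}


Answer: {baprest/, baprest/cix=fuka, baprest/jogido=pa, gigeno=wisnu}

Derivation:
-- 1. recast translate(v=-2169, u_from=day, u_to=s) == -187401600
-- 2. archive etch(p=/baprest/cix, c=past) == created
-- 3. archive erase(p=/baprest/cix) == ok
-- 4. archive rehome(s=/prefizix, d=/baprest/cix) == ok
-- 5. archive etch(p=/baprest/jogido, c=pa) == created
-- 6. kalendar markday(d=2097-02-25) == 2097-02-25
-- 7. kalendar untilx(d=2095-10-15) == -499
-- 8. kalendar monthend() == 2097-02-28
-- 9. kalendar markday(d=2216-04-17) == 2216-04-17


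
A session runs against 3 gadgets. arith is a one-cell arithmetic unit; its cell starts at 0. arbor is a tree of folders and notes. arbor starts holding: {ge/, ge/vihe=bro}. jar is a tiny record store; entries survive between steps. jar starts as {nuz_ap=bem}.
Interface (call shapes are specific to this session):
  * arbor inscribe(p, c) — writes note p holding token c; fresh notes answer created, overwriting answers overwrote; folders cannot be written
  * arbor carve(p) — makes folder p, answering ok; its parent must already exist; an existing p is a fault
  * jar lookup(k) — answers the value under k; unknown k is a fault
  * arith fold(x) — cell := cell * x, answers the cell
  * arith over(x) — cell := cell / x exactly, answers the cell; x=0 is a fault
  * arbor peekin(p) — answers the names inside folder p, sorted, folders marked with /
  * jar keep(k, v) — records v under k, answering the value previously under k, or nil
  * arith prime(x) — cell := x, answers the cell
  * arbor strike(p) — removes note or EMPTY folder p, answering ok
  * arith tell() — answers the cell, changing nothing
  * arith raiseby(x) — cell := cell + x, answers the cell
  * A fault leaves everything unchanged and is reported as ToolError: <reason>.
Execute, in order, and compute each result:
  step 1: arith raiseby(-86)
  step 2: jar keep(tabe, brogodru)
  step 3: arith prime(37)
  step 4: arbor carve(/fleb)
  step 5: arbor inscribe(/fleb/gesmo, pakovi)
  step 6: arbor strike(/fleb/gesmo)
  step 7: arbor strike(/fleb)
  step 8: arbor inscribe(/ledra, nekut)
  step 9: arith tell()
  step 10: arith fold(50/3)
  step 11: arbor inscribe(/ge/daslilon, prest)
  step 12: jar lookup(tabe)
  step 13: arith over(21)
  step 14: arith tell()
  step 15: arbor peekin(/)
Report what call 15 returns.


;; 1. arith raiseby(x='-86') == -86
;; 2. jar keep(k='tabe', v='brogodru') == nil
;; 3. arith prime(x='37') == 37
;; 4. arbor carve(p='/fleb') == ok
;; 5. arbor inscribe(p='/fleb/gesmo', c='pakovi') == created
;; 6. arbor strike(p='/fleb/gesmo') == ok
;; 7. arbor strike(p='/fleb') == ok
;; 8. arbor inscribe(p='/ledra', c='nekut') == created
;; 9. arith tell() == 37
;; 10. arith fold(x='50/3') == 1850/3
;; 11. arbor inscribe(p='/ge/daslilon', c='prest') == created
;; 12. jar lookup(k='tabe') == brogodru
;; 13. arith over(x='21') == 1850/63
;; 14. arith tell() == 1850/63
;; 15. arbor peekin(p='/') == [ge/, ledra]

Answer: [ge/, ledra]
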